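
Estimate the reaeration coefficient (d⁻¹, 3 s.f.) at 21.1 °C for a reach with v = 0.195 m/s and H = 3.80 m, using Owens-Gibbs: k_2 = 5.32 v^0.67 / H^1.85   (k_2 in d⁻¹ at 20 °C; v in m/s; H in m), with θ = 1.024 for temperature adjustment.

k_2(20) = 5.32 × 0.195^0.67 / 3.80^1.85 = 5.32 × 0.3344 / 11.82 = 0.1505 d⁻¹.
k_2(21.1) = 0.1505 × 1.024^(21.1−20) = 0.1505 × 1.026 = 0.1545 d⁻¹.

k_2 ≈ 0.155 d⁻¹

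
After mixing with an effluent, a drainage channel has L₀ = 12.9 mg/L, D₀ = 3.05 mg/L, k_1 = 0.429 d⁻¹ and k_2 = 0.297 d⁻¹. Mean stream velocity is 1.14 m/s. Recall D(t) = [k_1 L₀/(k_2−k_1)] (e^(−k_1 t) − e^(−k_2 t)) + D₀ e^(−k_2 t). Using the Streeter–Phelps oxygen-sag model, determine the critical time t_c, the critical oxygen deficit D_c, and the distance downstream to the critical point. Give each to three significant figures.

t_c ≈ 2.25 d; D_c ≈ 7.09 mg/L; x_c ≈ 222 km

With k_2/k_1 = 0.6923 and 1 − D₀(k_2−k_1)/(k_1 L₀) = 1.073,
t_c = ln(0.6923 × 1.073) / (0.297 − 0.429) = ln(0.7427) / -0.1320 = -0.2975/-0.1320 = 2.254 d.
L(t_c) = L₀ e^(−k_1 t_c) = 12.9 × 0.3803 = 4.905 mg/L, and at the critical point k_2 D_c = k_1 L, so D_c = (0.429/0.297) × 4.905 = 7.086 mg/L.
x_c = v t_c = 1.14 m/s × 2.254 d × 86400 s/d = 222000 m ≈ 222 km.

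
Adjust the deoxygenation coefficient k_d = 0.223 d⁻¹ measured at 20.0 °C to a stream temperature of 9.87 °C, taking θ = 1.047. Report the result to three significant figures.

k_d(T₂) = k_d(T₁) · θ^(T₂−T₁) = 0.223 × 1.047^(9.87−20.0)
= 0.223 × 1.047^-10.1 = 0.223 × 0.6280 = 0.1400 d⁻¹.

k_d ≈ 0.140 d⁻¹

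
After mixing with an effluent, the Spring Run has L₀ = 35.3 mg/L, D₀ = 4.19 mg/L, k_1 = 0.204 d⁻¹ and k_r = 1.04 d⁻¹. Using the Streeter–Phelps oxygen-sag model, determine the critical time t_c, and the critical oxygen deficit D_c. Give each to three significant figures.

t_c ≈ 1.15 d; D_c ≈ 5.47 mg/L

t_c = [1/(k_r−k_1)] ln[(k_r/k_1)(1 − D₀(k_r−k_1)/(k_1 L₀))]
= [1/(1.04−0.204)] ln[(1.04/0.204)(1 − 4.19×0.8360/(0.204×35.3))]
= (1/0.8360) ln[5.098 × 0.5136] = 1.196 × ln(2.618) = 1.196 × 0.9625 = 1.151 d.
D_c = (k_1/k_r) L₀ e^(−k_1 t_c) = (0.204/1.04) × 35.3 × e^(−0.204×1.151) = 0.1962 × 35.3 × 0.7907 = 5.475 mg/L.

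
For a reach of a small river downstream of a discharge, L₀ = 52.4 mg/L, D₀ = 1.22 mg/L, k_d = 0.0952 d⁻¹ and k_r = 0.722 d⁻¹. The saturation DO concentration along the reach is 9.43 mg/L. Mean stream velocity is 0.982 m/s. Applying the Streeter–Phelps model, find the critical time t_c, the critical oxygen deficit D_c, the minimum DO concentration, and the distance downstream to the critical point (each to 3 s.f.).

t_c ≈ 2.97 d; D_c ≈ 5.21 mg/L; min DO ≈ 4.22 mg/L; x_c ≈ 252 km

t_c = [1/(k_r−k_d)] ln[(k_r/k_d)(1 − D₀(k_r−k_d)/(k_d L₀))]
= [1/(0.722−0.0952)] ln[(0.722/0.0952)(1 − 1.22×0.6268/(0.0952×52.4))]
= (1/0.6268) ln[7.584 × 0.8467] = 1.595 × ln(6.421) = 1.595 × 1.860 = 2.967 d.
L(t_c) = L₀ e^(−k_d t_c) = 52.4 × 0.7539 = 39.51 mg/L, and at the critical point k_r D_c = k_d L, so D_c = (0.0952/0.722) × 39.51 = 5.209 mg/L.
Minimum DO = C_s − D_c = 9.43 − 5.209 = 4.221 mg/L.
x_c = v t_c = 0.982 m/s × 2.967 d × 86400 s/d = 251700 m ≈ 252 km.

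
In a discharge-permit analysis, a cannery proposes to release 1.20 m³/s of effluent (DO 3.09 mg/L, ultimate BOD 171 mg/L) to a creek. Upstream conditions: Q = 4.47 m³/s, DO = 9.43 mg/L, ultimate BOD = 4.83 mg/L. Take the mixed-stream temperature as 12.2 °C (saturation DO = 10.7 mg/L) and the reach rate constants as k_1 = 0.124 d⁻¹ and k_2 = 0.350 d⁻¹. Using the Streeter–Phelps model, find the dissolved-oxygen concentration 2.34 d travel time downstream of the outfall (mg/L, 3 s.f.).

Mixed DO = (4.47×9.43 + 1.20×3.09)/(4.47+1.20) = 45.86/5.670 = 8.088 mg/L.
Mixed L₀ = (4.47×4.83 + 1.20×171)/(5.670) = 226.8/5.670 = 40.00 mg/L.
Initial deficit D₀ = C_s − DO₀ = 10.7 − 8.088 = 2.612 mg/L.
D(2.34) = [0.124×40.00/(0.350−0.124)](e^(−0.124×2.34) − e^(−0.350×2.34)) + 2.612 e^(−0.350×2.34)
= 21.95 × (0.7481 − 0.4409) + 2.612 × 0.4409 = 7.895 mg/L.
DO = 10.7 − 7.895 = 2.805 mg/L.

DO ≈ 2.81 mg/L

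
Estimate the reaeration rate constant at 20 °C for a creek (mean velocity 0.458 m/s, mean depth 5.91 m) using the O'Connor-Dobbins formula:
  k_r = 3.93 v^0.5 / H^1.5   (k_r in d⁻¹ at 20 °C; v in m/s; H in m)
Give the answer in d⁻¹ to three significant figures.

k_r = 3.93 × 0.458^0.5 / 5.91^1.5 = 3.93 × 0.6768 / 14.37 = 0.1851 d⁻¹.

k_r ≈ 0.185 d⁻¹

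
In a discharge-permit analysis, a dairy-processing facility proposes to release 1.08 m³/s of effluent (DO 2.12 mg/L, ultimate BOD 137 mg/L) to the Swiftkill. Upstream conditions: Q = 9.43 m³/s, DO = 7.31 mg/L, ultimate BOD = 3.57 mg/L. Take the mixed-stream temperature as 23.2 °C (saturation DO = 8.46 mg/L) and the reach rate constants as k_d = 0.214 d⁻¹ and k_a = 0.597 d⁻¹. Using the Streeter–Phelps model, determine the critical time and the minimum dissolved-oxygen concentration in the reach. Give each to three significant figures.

t_c ≈ 2.18 d; minimum DO ≈ 4.57 mg/L

Mixed DO = (9.43×7.31 + 1.08×2.12)/(9.43+1.08) = 71.22/10.51 = 6.777 mg/L.
Mixed L₀ = (9.43×3.57 + 1.08×137)/(10.51) = 181.6/10.51 = 17.28 mg/L.
Initial deficit D₀ = C_s − DO₀ = 8.46 − 6.777 = 1.683 mg/L.
t_c = (1/0.3830) ln[(0.597/0.214)(1 − 1.683×0.3830/(0.214×17.28))] = 2.611 × ln(2.303) = 2.179 d.
D_c = (0.214/0.597) × 17.28 × e^(−0.214×2.179) = 0.3585 × 17.28 × 0.6274 = 3.886 mg/L.
Minimum DO = 8.46 − 3.886 = 4.574 mg/L.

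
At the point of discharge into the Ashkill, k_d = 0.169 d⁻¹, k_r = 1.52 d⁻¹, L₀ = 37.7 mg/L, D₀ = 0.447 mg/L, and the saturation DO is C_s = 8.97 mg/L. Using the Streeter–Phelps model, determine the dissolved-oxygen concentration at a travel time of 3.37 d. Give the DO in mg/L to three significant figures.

k_d L₀/(k_r−k_d) = 0.169×37.7/(1.52−0.169) = 6.371/1.351 = 4.716 mg/L.
e^(−k_d t) = e^(−0.169×3.370) = 0.5658; e^(−k_r t) = e^(−1.52×3.370) = 0.005962.
D = 4.716 × (0.5658 − 0.005962) + 0.447 × 0.005962 = 2.640 + 0.002665 = 2.643 mg/L.
DO = C_s − D = 8.97 − 2.643 = 6.327 mg/L.

DO ≈ 6.33 mg/L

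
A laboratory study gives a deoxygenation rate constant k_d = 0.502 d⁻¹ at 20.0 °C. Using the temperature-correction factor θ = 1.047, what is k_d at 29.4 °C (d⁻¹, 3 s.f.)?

k_d(T₂) = k_d(T₁) · θ^(T₂−T₁) = 0.502 × 1.047^(29.4−20.0)
= 0.502 × 1.047^9.40 = 0.502 × 1.540 = 0.7730 d⁻¹.

k_d ≈ 0.773 d⁻¹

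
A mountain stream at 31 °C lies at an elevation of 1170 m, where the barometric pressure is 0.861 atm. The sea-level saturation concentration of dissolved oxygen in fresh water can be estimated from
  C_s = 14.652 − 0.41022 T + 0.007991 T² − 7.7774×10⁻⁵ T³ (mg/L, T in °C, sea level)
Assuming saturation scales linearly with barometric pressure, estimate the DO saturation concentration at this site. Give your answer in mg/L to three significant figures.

At sea level: C_s = 14.652 − 0.41022×31 + 0.007991×31² − 7.7774×10⁻⁵×31³ = 7.298 mg/L.
Pressure correction: C_s' = 7.298 × 0.861 = 6.283 mg/L.

C_s ≈ 6.28 mg/L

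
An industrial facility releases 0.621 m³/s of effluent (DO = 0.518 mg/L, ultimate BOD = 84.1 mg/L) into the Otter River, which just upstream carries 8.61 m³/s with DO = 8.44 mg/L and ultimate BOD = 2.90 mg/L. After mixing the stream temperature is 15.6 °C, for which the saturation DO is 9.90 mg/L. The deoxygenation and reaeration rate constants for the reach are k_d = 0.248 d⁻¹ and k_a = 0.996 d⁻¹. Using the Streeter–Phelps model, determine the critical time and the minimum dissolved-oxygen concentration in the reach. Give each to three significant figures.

Mixed DO = (8.61×8.44 + 0.621×0.518)/(8.61+0.621) = 72.99/9.231 = 7.907 mg/L.
Mixed L₀ = (8.61×2.90 + 0.621×84.1)/(9.231) = 77.20/9.231 = 8.363 mg/L.
Initial deficit D₀ = C_s − DO₀ = 9.90 − 7.907 = 1.993 mg/L.
t_c = (1/0.7480) ln[(0.996/0.248)(1 − 1.993×0.7480/(0.248×8.363))] = 1.337 × ln(1.129) = 0.1626 d.
D_c = (0.248/0.996) × 8.363 × e^(−0.248×0.1626) = 0.2490 × 8.363 × 0.9605 = 2.000 mg/L.
Minimum DO = 9.90 − 2.000 = 7.900 mg/L.

t_c ≈ 0.163 d; minimum DO ≈ 7.90 mg/L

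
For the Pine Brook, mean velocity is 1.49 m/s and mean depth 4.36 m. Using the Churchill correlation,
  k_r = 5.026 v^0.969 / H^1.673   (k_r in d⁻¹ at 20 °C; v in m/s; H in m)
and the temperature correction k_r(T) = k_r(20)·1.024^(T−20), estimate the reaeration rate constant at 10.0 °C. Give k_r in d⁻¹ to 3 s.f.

k_r(20) = 5.026 × 1.49^0.969 / 4.36^1.673 = 5.026 × 1.472 / 11.75 = 0.6298 d⁻¹.
k_r(10.0) = 0.6298 × 1.024^(10.0−20) = 0.6298 × 0.7889 = 0.4968 d⁻¹.

k_r ≈ 0.497 d⁻¹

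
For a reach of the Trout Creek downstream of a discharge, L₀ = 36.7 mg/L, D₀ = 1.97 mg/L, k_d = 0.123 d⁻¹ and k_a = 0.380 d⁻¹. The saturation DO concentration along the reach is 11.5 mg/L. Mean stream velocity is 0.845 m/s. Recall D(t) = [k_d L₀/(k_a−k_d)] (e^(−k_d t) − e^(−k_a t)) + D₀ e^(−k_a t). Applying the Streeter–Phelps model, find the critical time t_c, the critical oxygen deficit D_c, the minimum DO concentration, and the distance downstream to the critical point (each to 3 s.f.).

t_c ≈ 3.93 d; D_c ≈ 7.33 mg/L; min DO ≈ 4.17 mg/L; x_c ≈ 287 km

t_c = [1/(k_a−k_d)] ln[(k_a/k_d)(1 − D₀(k_a−k_d)/(k_d L₀))]
= [1/(0.380−0.123)] ln[(0.380/0.123)(1 − 1.97×0.2570/(0.123×36.7))]
= (1/0.2570) ln[3.089 × 0.8878] = 3.891 × ln(2.743) = 3.891 × 1.009 = 3.926 d.
L(t_c) = L₀ e^(−k_d t_c) = 36.7 × 0.6170 = 22.64 mg/L, and at the critical point k_a D_c = k_d L, so D_c = (0.123/0.380) × 22.64 = 7.329 mg/L.
Minimum DO = C_s − D_c = 11.5 − 7.329 = 4.171 mg/L.
x_c = v t_c = 0.845 m/s × 3.926 d × 86400 s/d = 286600 m ≈ 287 km.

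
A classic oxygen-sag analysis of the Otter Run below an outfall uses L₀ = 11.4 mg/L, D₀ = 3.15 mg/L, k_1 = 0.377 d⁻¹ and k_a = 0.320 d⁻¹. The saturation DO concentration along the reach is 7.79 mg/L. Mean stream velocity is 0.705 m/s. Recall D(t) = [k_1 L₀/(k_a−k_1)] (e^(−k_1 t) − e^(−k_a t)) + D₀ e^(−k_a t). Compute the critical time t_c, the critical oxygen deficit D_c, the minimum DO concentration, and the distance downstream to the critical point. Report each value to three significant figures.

t_c ≈ 2.16 d; D_c ≈ 5.95 mg/L; min DO ≈ 1.84 mg/L; x_c ≈ 131 km

t_c = [1/(k_a−k_1)] ln[(k_a/k_1)(1 − D₀(k_a−k_1)/(k_1 L₀))]
= [1/(0.320−0.377)] ln[(0.320/0.377)(1 − 3.15×-0.05700/(0.377×11.4))]
= (1/-0.05700) ln[0.8488 × 1.042] = -17.54 × ln(0.8843) = -17.54 × -0.1230 = 2.158 d.
D_c = (k_1/k_a) L₀ e^(−k_1 t_c) = (0.377/0.320) × 11.4 × e^(−0.377×2.158) = 1.178 × 11.4 × 0.4433 = 5.954 mg/L.
Minimum DO = C_s − D_c = 7.79 − 5.954 = 1.836 mg/L.
x_c = v t_c = 0.705 m/s × 2.158 d × 86400 s/d = 131400 m ≈ 131 km.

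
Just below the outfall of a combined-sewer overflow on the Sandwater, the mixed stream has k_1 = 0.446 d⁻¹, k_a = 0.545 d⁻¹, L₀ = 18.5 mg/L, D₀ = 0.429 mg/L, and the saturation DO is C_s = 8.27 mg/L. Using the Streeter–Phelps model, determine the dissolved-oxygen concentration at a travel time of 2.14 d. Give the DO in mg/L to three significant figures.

DO ≈ 2.01 mg/L

k_1 L₀/(k_a−k_1) = 0.446×18.5/(0.545−0.446) = 8.251/0.09900 = 83.34 mg/L.
e^(−k_1 t) = e^(−0.446×2.140) = 0.3850; e^(−k_a t) = e^(−0.545×2.140) = 0.3115.
D = 83.34 × (0.3850 − 0.3115) + 0.429 × 0.3115 = 6.127 + 0.1336 = 6.260 mg/L.
DO = C_s − D = 8.27 − 6.260 = 2.010 mg/L.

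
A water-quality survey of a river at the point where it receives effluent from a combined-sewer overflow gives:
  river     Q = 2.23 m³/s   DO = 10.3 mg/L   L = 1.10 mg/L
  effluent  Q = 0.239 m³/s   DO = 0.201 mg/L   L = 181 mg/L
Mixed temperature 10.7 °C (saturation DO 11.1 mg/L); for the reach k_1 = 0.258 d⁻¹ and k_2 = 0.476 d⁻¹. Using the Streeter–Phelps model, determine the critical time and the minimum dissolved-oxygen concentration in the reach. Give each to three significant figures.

Mixed DO = (2.23×10.3 + 0.239×0.201)/(2.23+0.239) = 23.02/2.469 = 9.322 mg/L.
Mixed L₀ = (2.23×1.10 + 0.239×181)/(2.469) = 45.71/2.469 = 18.51 mg/L.
Initial deficit D₀ = C_s − DO₀ = 11.1 − 9.322 = 1.778 mg/L.
t_c = (1/0.2180) ln[(0.476/0.258)(1 − 1.778×0.2180/(0.258×18.51))] = 4.587 × ln(1.695) = 2.421 d.
D_c = (0.258/0.476) × 18.51 × e^(−0.258×2.421) = 0.5420 × 18.51 × 0.5354 = 5.373 mg/L.
Minimum DO = 11.1 − 5.373 = 5.727 mg/L.

t_c ≈ 2.42 d; minimum DO ≈ 5.73 mg/L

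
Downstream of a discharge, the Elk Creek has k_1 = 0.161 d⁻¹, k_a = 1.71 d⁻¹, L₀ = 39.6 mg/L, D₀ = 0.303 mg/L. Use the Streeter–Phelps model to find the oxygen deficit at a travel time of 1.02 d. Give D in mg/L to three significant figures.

D ≈ 2.83 mg/L

k_1 L₀/(k_a−k_1) = 0.161×39.6/(1.71−0.161) = 6.376/1.549 = 4.116 mg/L.
e^(−k_1 t) = e^(−0.161×1.020) = 0.8486; e^(−k_a t) = e^(−1.71×1.020) = 0.1748.
D = 4.116 × (0.8486 − 0.1748) + 0.303 × 0.1748 = 2.773 + 0.05296 = 2.826 mg/L.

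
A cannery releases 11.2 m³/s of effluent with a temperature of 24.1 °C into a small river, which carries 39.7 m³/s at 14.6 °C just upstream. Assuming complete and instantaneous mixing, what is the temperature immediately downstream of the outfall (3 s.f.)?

16.7 °C

Flow-weighted mixing: C = (Q_r C_r + Q_w C_w)/(Q_r + Q_w)
= (39.7×14.6 + 11.2×24.1)/(39.7 + 11.2) = 849.5/50.90 = 16.69 °C.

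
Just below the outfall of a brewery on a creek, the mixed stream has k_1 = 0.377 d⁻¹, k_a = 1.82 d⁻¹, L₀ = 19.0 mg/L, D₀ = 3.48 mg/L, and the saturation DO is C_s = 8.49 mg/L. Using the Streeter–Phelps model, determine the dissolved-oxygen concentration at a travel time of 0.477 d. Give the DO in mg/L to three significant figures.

k_1 L₀/(k_a−k_1) = 0.377×19.0/(1.82−0.377) = 7.163/1.443 = 4.964 mg/L.
e^(−k_1 t) = e^(−0.377×0.4770) = 0.8354; e^(−k_a t) = e^(−1.82×0.4770) = 0.4197.
D = 4.964 × (0.8354 − 0.4197) + 3.48 × 0.4197 = 2.063 + 1.461 = 3.524 mg/L.
DO = C_s − D = 8.49 − 3.524 = 4.966 mg/L.

DO ≈ 4.97 mg/L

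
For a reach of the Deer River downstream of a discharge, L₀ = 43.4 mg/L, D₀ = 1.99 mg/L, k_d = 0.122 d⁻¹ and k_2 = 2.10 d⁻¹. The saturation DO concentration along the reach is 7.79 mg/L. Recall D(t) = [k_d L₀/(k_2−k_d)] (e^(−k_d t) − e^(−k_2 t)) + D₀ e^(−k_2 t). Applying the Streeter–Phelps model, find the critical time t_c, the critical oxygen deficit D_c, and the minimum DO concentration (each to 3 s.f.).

t_c ≈ 0.751 d; D_c ≈ 2.30 mg/L; min DO ≈ 5.49 mg/L

At the critical point dD/dt = 0, so k_d L₀ e^(−k_d t) = k_2 D. Substituting D(t) from the Streeter–Phelps equation and solving for t gives
t_c = ln[(k_2/k_d)(1 − D₀(k_2−k_d)/(k_d L₀))] / (k_2−k_d).
Here k_2−k_d = 1.978 d⁻¹ and 1 − D₀(k_2−k_d)/(k_d L₀) = 1 − 1.99×1.978/(0.122×43.4) = 0.2566, so
t_c = ln(17.21 × 0.2566) / 1.978 = 1.485 / 1.978 = 0.7510 d.
D_c = (k_d/k_2) L₀ e^(−k_d t_c) = (0.122/2.10) × 43.4 × e^(−0.122×0.7510) = 0.05810 × 43.4 × 0.9125 = 2.301 mg/L.
Minimum DO = C_s − D_c = 7.79 − 2.301 = 5.489 mg/L.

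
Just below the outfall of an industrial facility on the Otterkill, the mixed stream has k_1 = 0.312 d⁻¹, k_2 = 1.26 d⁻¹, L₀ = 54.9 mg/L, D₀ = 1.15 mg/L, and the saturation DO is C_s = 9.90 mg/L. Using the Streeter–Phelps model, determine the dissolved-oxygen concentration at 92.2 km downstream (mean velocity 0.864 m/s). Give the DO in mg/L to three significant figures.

DO ≈ 1.18 mg/L

Travel time t = x/v = 92.2 km / (0.864 m/s) = 92200 m / 0.864 m/s = 106700 s = 1.235 d.
k_1 L₀/(k_2−k_1) = 0.312×54.9/(1.26−0.312) = 17.13/0.9480 = 18.07 mg/L.
e^(−k_1 t) = e^(−0.312×1.235) = 0.6802; e^(−k_2 t) = e^(−1.26×1.235) = 0.2109.
D = 18.07 × (0.6802 − 0.2109) + 1.15 × 0.2109 = 8.479 + 0.2426 = 8.722 mg/L.
DO = C_s − D = 9.90 − 8.722 = 1.178 mg/L.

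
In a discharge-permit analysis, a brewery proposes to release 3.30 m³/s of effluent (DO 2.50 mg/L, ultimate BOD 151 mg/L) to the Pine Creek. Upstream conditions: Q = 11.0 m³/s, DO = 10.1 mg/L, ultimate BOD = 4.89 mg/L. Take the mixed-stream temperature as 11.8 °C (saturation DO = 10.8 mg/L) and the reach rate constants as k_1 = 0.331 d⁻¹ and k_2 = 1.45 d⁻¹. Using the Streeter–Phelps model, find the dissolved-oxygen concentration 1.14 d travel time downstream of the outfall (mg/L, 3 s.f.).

DO ≈ 4.69 mg/L

Mixed DO = (11.0×10.1 + 3.30×2.50)/(11.0+3.30) = 119.3/14.30 = 8.346 mg/L.
Mixed L₀ = (11.0×4.89 + 3.30×151)/(14.30) = 552.1/14.30 = 38.61 mg/L.
Initial deficit D₀ = C_s − DO₀ = 10.8 − 8.346 = 2.454 mg/L.
D(1.14) = [0.331×38.61/(1.45−0.331)](e^(−0.331×1.14) − e^(−1.45×1.14)) + 2.454 e^(−1.45×1.14)
= 11.42 × (0.6857 − 0.1915) + 2.454 × 0.1915 = 6.114 mg/L.
DO = 10.8 − 6.114 = 4.686 mg/L.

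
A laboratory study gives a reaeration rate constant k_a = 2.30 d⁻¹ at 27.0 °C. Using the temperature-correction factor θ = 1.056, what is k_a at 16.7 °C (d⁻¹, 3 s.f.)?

k_a ≈ 1.31 d⁻¹

k_a(T₂) = k_a(T₁) · θ^(T₂−T₁) = 2.30 × 1.056^(16.7−27.0)
= 2.30 × 1.056^-10.3 = 2.30 × 0.5705 = 1.312 d⁻¹.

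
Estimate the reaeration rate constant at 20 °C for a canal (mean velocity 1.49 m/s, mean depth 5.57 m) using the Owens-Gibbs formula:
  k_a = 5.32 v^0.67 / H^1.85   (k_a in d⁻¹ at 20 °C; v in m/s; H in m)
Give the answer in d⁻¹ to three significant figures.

k_a = 5.32 × 1.49^0.67 / 5.57^1.85 = 5.32 × 1.306 / 23.98 = 0.2898 d⁻¹.

k_a ≈ 0.290 d⁻¹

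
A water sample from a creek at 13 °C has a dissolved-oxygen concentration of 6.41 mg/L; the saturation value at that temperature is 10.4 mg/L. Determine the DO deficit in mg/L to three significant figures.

D ≈ 3.99 mg/L

D = C_s − C = 10.4 − 6.41 = 3.99 mg/L.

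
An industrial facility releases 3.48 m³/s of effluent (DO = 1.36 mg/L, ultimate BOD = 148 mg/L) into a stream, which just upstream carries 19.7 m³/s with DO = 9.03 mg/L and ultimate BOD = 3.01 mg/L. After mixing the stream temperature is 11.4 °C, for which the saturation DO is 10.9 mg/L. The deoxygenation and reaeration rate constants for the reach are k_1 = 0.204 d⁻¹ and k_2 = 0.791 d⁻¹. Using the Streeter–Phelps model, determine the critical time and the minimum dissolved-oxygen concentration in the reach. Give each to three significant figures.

t_c ≈ 1.57 d; minimum DO ≈ 6.26 mg/L

Mixed DO = (19.7×9.03 + 3.48×1.36)/(19.7+3.48) = 182.6/23.18 = 7.879 mg/L.
Mixed L₀ = (19.7×3.01 + 3.48×148)/(23.18) = 574.3/23.18 = 24.78 mg/L.
Initial deficit D₀ = C_s − DO₀ = 10.9 − 7.879 = 3.021 mg/L.
t_c = (1/0.5870) ln[(0.791/0.204)(1 − 3.021×0.5870/(0.204×24.78))] = 1.704 × ln(2.517) = 1.572 d.
D_c = (0.204/0.791) × 24.78 × e^(−0.204×1.572) = 0.2579 × 24.78 × 0.7256 = 4.637 mg/L.
Minimum DO = 10.9 − 4.637 = 6.263 mg/L.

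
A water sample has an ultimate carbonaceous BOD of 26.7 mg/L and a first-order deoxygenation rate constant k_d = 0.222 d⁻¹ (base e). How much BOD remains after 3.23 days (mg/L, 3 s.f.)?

L ≈ 13.0 mg/L

L_t = L₀ e^(−k_d t) = 26.7 × e^(−0.222×3.23) = 26.7 × 0.4882 = 13.03 mg/L.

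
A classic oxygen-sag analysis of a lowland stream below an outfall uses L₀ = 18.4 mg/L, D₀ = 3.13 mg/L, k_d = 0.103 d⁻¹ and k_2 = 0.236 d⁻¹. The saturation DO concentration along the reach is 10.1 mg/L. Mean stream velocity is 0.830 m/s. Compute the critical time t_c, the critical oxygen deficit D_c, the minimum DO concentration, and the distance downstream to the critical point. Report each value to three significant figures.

t_c ≈ 4.37 d; D_c ≈ 5.12 mg/L; min DO ≈ 4.98 mg/L; x_c ≈ 313 km

t_c = [1/(k_2−k_d)] ln[(k_2/k_d)(1 − D₀(k_2−k_d)/(k_d L₀))]
= [1/(0.236−0.103)] ln[(0.236/0.103)(1 − 3.13×0.1330/(0.103×18.4))]
= (1/0.1330) ln[2.291 × 0.7803] = 7.519 × ln(1.788) = 7.519 × 0.5811 = 4.369 d.
D_c = (k_d/k_2) L₀ e^(−k_d t_c) = (0.103/0.236) × 18.4 × e^(−0.103×4.369) = 0.4364 × 18.4 × 0.6376 = 5.120 mg/L.
Minimum DO = C_s − D_c = 10.1 − 5.120 = 4.980 mg/L.
x_c = v t_c = 0.830 m/s × 4.369 d × 86400 s/d = 313300 m ≈ 313 km.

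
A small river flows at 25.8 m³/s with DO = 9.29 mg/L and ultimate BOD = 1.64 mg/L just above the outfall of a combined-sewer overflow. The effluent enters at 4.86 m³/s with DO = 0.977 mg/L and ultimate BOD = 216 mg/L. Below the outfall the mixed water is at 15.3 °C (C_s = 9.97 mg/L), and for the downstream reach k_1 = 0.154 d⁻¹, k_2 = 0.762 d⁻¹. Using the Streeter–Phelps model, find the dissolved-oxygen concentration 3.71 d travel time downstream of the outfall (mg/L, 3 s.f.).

DO ≈ 5.29 mg/L

Mixed DO = (25.8×9.29 + 4.86×0.977)/(25.8+4.86) = 244.4/30.66 = 7.972 mg/L.
Mixed L₀ = (25.8×1.64 + 4.86×216)/(30.66) = 1092/30.66 = 35.62 mg/L.
Initial deficit D₀ = C_s − DO₀ = 9.97 − 7.972 = 1.998 mg/L.
D(3.71) = [0.154×35.62/(0.762−0.154)](e^(−0.154×3.71) − e^(−0.762×3.71)) + 1.998 e^(−0.762×3.71)
= 9.022 × (0.5648 − 0.05919) + 1.998 × 0.05919 = 4.680 mg/L.
DO = 9.97 − 4.680 = 5.290 mg/L.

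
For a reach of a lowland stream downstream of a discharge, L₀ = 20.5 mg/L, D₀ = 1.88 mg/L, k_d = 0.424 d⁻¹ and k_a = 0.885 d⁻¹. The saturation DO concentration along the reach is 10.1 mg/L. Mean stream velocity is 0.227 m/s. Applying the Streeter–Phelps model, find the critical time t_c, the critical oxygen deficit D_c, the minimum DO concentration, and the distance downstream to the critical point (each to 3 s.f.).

t_c ≈ 1.37 d; D_c ≈ 5.50 mg/L; min DO ≈ 4.60 mg/L; x_c ≈ 26.8 km

With k_a/k_d = 2.087 and 1 − D₀(k_a−k_d)/(k_d L₀) = 0.9003,
t_c = ln(2.087 × 0.9003) / (0.885 − 0.424) = ln(1.879) / 0.4610 = 0.6308/0.4610 = 1.368 d.
D_c = (k_d/k_a) L₀ e^(−k_d t_c) = (0.424/0.885) × 20.5 × e^(−0.424×1.368) = 0.4791 × 20.5 × 0.5598 = 5.498 mg/L.
Minimum DO = C_s − D_c = 10.1 − 5.498 = 4.602 mg/L.
x_c = v t_c = 0.227 m/s × 1.368 d × 86400 s/d = 26840 m ≈ 26.8 km.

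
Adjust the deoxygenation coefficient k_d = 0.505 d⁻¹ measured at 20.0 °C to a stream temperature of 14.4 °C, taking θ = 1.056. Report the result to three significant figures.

k_d(T₂) = k_d(T₁) · θ^(T₂−T₁) = 0.505 × 1.056^(14.4−20.0)
= 0.505 × 1.056^-5.60 = 0.505 × 0.7370 = 0.3722 d⁻¹.

k_d ≈ 0.372 d⁻¹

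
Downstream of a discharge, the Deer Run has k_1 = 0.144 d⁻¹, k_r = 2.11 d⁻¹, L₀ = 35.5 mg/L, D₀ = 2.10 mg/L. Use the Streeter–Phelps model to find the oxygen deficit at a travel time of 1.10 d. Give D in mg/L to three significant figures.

k_1 L₀/(k_r−k_1) = 0.144×35.5/(2.11−0.144) = 5.112/1.966 = 2.600 mg/L.
e^(−k_1 t) = e^(−0.144×1.100) = 0.8535; e^(−k_r t) = e^(−2.11×1.100) = 0.09818.
D = 2.600 × (0.8535 − 0.09818) + 2.10 × 0.09818 = 1.964 + 0.2062 = 2.170 mg/L.

D ≈ 2.17 mg/L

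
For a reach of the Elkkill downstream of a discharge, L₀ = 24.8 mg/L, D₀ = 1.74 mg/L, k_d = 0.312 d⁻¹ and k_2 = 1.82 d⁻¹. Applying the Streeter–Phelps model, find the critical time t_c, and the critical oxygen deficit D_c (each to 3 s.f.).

At the critical point dD/dt = 0, so k_d L₀ e^(−k_d t) = k_2 D. Substituting D(t) from the Streeter–Phelps equation and solving for t gives
t_c = ln[(k_2/k_d)(1 − D₀(k_2−k_d)/(k_d L₀))] / (k_2−k_d).
Here k_2−k_d = 1.508 d⁻¹ and 1 − D₀(k_2−k_d)/(k_d L₀) = 1 − 1.74×1.508/(0.312×24.8) = 0.6609, so
t_c = ln(5.833 × 0.6609) / 1.508 = 1.349 / 1.508 = 0.8948 d.
D_c = (k_d/k_2) L₀ e^(−k_d t_c) = (0.312/1.82) × 24.8 × e^(−0.312×0.8948) = 0.1714 × 24.8 × 0.7564 = 3.216 mg/L.

t_c ≈ 0.895 d; D_c ≈ 3.22 mg/L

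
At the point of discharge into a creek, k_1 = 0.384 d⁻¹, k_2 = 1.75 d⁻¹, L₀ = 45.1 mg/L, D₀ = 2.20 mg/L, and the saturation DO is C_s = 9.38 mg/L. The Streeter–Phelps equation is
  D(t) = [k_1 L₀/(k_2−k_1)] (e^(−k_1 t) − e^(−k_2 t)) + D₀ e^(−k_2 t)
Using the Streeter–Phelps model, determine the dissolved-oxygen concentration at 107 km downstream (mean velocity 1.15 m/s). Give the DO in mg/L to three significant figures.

Travel time t = x/v = 107 km / (1.15 m/s) = 107000 m / 1.15 m/s = 93040 s = 1.077 d.
k_1 L₀/(k_2−k_1) = 0.384×45.1/(1.75−0.384) = 17.32/1.366 = 12.68 mg/L.
e^(−k_1 t) = e^(−0.384×1.077) = 0.6613; e^(−k_2 t) = e^(−1.75×1.077) = 0.1519.
D = 12.68 × (0.6613 − 0.1519) + 2.20 × 0.1519 = 6.458 + 0.3342 = 6.793 mg/L.
DO = C_s − D = 9.38 − 6.793 = 2.587 mg/L.

DO ≈ 2.59 mg/L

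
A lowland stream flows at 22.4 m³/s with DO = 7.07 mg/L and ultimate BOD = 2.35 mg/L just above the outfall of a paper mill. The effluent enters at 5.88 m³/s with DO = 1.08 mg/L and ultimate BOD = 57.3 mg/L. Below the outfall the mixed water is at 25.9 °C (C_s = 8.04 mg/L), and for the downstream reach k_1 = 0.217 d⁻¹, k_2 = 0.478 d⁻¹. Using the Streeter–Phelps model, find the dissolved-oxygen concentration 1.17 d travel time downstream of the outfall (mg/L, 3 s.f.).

DO ≈ 4.44 mg/L

Mixed DO = (22.4×7.07 + 5.88×1.08)/(22.4+5.88) = 164.7/28.28 = 5.825 mg/L.
Mixed L₀ = (22.4×2.35 + 5.88×57.3)/(28.28) = 389.6/28.28 = 13.78 mg/L.
Initial deficit D₀ = C_s − DO₀ = 8.04 − 5.825 = 2.215 mg/L.
D(1.17) = [0.217×13.78/(0.478−0.217)](e^(−0.217×1.17) − e^(−0.478×1.17)) + 2.215 e^(−0.478×1.17)
= 11.45 × (0.7758 − 0.5716) + 2.215 × 0.5716 = 3.604 mg/L.
DO = 8.04 − 3.604 = 4.436 mg/L.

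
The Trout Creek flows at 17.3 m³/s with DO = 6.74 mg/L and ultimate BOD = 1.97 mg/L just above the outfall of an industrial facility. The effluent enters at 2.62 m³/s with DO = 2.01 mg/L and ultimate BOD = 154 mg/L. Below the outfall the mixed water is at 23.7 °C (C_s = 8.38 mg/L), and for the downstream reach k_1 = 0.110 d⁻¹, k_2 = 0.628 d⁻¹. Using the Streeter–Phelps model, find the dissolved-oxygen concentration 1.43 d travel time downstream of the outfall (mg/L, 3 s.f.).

DO ≈ 5.37 mg/L

Mixed DO = (17.3×6.74 + 2.62×2.01)/(17.3+2.62) = 121.9/19.92 = 6.118 mg/L.
Mixed L₀ = (17.3×1.97 + 2.62×154)/(19.92) = 437.6/19.92 = 21.97 mg/L.
Initial deficit D₀ = C_s − DO₀ = 8.38 − 6.118 = 2.262 mg/L.
D(1.43) = [0.110×21.97/(0.628−0.110)](e^(−0.110×1.43) − e^(−0.628×1.43)) + 2.262 e^(−0.628×1.43)
= 4.665 × (0.8544 − 0.4074) + 2.262 × 0.4074 = 3.007 mg/L.
DO = 8.38 − 3.007 = 5.373 mg/L.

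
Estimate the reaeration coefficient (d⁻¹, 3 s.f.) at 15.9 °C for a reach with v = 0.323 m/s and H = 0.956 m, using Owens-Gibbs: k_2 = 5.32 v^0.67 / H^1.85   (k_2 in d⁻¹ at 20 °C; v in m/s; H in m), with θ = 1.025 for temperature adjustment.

k_2 ≈ 2.45 d⁻¹

k_2(20) = 5.32 × 0.323^0.67 / 0.956^1.85 = 5.32 × 0.4690 / 0.9201 = 2.712 d⁻¹.
k_2(15.9) = 2.712 × 1.025^(15.9−20) = 2.712 × 0.9037 = 2.451 d⁻¹.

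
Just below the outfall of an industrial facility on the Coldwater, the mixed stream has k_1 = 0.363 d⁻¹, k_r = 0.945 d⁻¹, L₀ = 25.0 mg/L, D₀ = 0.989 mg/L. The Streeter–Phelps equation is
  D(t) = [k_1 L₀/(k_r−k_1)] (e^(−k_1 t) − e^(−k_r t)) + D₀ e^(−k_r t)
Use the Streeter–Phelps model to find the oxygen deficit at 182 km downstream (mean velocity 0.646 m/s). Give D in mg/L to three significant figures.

Travel time t = x/v = 182 km / (0.646 m/s) = 182000 m / 0.646 m/s = 281700 s = 3.261 d.
k_1 L₀/(k_r−k_1) = 0.363×25.0/(0.945−0.363) = 9.075/0.5820 = 15.59 mg/L.
e^(−k_1 t) = e^(−0.363×3.261) = 0.3062; e^(−k_r t) = e^(−0.945×3.261) = 0.04589.
D = 15.59 × (0.3062 − 0.04589) + 0.989 × 0.04589 = 4.058 + 0.04539 = 4.104 mg/L.

D ≈ 4.10 mg/L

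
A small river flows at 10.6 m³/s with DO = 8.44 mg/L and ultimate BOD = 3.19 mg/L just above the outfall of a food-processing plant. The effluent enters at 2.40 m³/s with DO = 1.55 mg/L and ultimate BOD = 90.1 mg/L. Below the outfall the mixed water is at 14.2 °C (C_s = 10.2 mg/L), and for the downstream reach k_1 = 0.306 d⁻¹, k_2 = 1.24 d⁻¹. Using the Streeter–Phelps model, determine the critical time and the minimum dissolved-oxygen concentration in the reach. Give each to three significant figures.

t_c ≈ 0.796 d; minimum DO ≈ 6.48 mg/L

Mixed DO = (10.6×8.44 + 2.40×1.55)/(10.6+2.40) = 93.18/13.00 = 7.168 mg/L.
Mixed L₀ = (10.6×3.19 + 2.40×90.1)/(13.00) = 250.1/13.00 = 19.23 mg/L.
Initial deficit D₀ = C_s − DO₀ = 10.2 − 7.168 = 3.032 mg/L.
t_c = (1/0.9340) ln[(1.24/0.306)(1 − 3.032×0.9340/(0.306×19.23))] = 1.071 × ln(2.103) = 0.7957 d.
D_c = (0.306/1.24) × 19.23 × e^(−0.306×0.7957) = 0.2468 × 19.23 × 0.7839 = 3.721 mg/L.
Minimum DO = 10.2 − 3.721 = 6.479 mg/L.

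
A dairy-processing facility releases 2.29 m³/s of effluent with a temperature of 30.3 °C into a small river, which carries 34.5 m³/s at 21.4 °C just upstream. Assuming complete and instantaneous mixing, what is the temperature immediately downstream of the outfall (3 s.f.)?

22.0 °C

Flow-weighted mixing: C = (Q_r C_r + Q_w C_w)/(Q_r + Q_w)
= (34.5×21.4 + 2.29×30.3)/(34.5 + 2.29) = 807.7/36.79 = 21.95 °C.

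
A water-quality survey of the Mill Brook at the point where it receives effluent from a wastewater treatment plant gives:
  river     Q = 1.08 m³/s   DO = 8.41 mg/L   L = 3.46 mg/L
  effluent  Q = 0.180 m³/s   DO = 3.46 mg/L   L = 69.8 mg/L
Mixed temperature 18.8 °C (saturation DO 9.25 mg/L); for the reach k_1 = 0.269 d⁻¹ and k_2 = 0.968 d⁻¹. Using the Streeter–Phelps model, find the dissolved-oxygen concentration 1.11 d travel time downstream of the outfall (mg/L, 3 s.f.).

DO ≈ 6.73 mg/L

Mixed DO = (1.08×8.41 + 0.180×3.46)/(1.08+0.180) = 9.706/1.260 = 7.703 mg/L.
Mixed L₀ = (1.08×3.46 + 0.180×69.8)/(1.260) = 16.30/1.260 = 12.94 mg/L.
Initial deficit D₀ = C_s − DO₀ = 9.25 − 7.703 = 1.547 mg/L.
D(1.11) = [0.269×12.94/(0.968−0.269)](e^(−0.269×1.11) − e^(−0.968×1.11)) + 1.547 e^(−0.968×1.11)
= 4.979 × (0.7419 − 0.3415) + 1.547 × 0.3415 = 2.522 mg/L.
DO = 9.25 − 2.522 = 6.728 mg/L.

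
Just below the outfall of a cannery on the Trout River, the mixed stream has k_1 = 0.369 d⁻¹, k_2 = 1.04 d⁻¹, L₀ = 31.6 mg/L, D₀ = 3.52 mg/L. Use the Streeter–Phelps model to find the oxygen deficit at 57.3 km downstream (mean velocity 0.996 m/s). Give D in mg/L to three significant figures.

D ≈ 6.66 mg/L

Travel time t = x/v = 57.3 km / (0.996 m/s) = 57300 m / 0.996 m/s = 57530 s = 0.6659 d.
k_1 L₀/(k_2−k_1) = 0.369×31.6/(1.04−0.369) = 11.66/0.6710 = 17.38 mg/L.
e^(−k_1 t) = e^(−0.369×0.6659) = 0.7822; e^(−k_2 t) = e^(−1.04×0.6659) = 0.5003.
D = 17.38 × (0.7822 − 0.5003) + 3.52 × 0.5003 = 4.898 + 1.761 = 6.659 mg/L.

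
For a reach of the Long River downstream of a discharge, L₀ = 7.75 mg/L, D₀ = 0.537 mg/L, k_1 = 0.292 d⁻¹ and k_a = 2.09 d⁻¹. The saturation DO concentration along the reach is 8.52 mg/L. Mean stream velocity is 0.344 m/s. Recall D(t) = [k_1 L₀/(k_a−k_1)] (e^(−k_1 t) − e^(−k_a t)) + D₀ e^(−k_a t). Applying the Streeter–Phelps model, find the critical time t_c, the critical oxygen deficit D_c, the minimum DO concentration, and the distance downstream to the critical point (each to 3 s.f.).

t_c ≈ 0.785 d; D_c ≈ 0.861 mg/L; min DO ≈ 7.66 mg/L; x_c ≈ 23.3 km

With k_a/k_1 = 7.158 and 1 − D₀(k_a−k_1)/(k_1 L₀) = 0.5733,
t_c = ln(7.158 × 0.5733) / (2.09 − 0.292) = ln(4.104) / 1.798 = 1.412/1.798 = 0.7853 d.
D_c = (k_1/k_a) L₀ e^(−k_1 t_c) = (0.292/2.09) × 7.75 × e^(−0.292×0.7853) = 0.1397 × 7.75 × 0.7951 = 0.8609 mg/L.
Minimum DO = C_s − D_c = 8.52 − 0.8609 = 7.659 mg/L.
x_c = v t_c = 0.344 m/s × 0.7853 d × 86400 s/d = 23340 m ≈ 23.3 km.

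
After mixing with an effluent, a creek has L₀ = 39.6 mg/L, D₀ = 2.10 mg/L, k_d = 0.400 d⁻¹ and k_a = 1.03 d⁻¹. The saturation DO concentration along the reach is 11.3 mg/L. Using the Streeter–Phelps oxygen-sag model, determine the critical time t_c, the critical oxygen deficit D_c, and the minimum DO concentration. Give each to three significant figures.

t_c ≈ 1.36 d; D_c ≈ 8.92 mg/L; min DO ≈ 2.38 mg/L

At the critical point dD/dt = 0, so k_d L₀ e^(−k_d t) = k_a D. Substituting D(t) from the Streeter–Phelps equation and solving for t gives
t_c = ln[(k_a/k_d)(1 − D₀(k_a−k_d)/(k_d L₀))] / (k_a−k_d).
Here k_a−k_d = 0.6300 d⁻¹ and 1 − D₀(k_a−k_d)/(k_d L₀) = 1 − 2.10×0.6300/(0.400×39.6) = 0.9165, so
t_c = ln(2.575 × 0.9165) / 0.6300 = 0.8586 / 0.6300 = 1.363 d.
D_c = (k_d/k_a) L₀ e^(−k_d t_c) = (0.400/1.03) × 39.6 × e^(−0.400×1.363) = 0.3883 × 39.6 × 0.5797 = 8.916 mg/L.
Minimum DO = C_s − D_c = 11.3 − 8.916 = 2.384 mg/L.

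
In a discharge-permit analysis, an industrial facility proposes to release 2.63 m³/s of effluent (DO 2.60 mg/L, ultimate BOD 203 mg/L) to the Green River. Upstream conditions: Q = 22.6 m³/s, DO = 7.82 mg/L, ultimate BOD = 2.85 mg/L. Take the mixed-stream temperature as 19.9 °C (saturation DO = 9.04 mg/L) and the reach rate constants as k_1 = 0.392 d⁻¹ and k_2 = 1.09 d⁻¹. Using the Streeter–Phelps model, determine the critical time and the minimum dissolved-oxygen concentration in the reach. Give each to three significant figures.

Mixed DO = (22.6×7.82 + 2.63×2.60)/(22.6+2.63) = 183.6/25.23 = 7.276 mg/L.
Mixed L₀ = (22.6×2.85 + 2.63×203)/(25.23) = 598.3/25.23 = 23.71 mg/L.
Initial deficit D₀ = C_s − DO₀ = 9.04 − 7.276 = 1.764 mg/L.
t_c = (1/0.6980) ln[(1.09/0.392)(1 − 1.764×0.6980/(0.392×23.71))] = 1.433 × ln(2.412) = 1.262 d.
D_c = (0.392/1.09) × 23.71 × e^(−0.392×1.262) = 0.3596 × 23.71 × 0.6099 = 5.201 mg/L.
Minimum DO = 9.04 − 5.201 = 3.839 mg/L.

t_c ≈ 1.26 d; minimum DO ≈ 3.84 mg/L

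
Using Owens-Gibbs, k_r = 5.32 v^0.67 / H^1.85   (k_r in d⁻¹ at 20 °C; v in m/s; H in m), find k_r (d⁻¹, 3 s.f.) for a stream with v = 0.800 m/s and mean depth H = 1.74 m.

k_r ≈ 1.64 d⁻¹

k_r = 5.32 × 0.800^0.67 / 1.74^1.85 = 5.32 × 0.8611 / 2.786 = 1.644 d⁻¹.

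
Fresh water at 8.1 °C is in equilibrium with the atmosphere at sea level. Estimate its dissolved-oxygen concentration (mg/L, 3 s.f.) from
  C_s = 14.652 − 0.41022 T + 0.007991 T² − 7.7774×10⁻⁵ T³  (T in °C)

C_s = 14.652 − 0.41022×8.1 + 0.007991×8.1² − 7.7774×10⁻⁵×8.1³ = 11.81 mg/L.

C_s ≈ 11.8 mg/L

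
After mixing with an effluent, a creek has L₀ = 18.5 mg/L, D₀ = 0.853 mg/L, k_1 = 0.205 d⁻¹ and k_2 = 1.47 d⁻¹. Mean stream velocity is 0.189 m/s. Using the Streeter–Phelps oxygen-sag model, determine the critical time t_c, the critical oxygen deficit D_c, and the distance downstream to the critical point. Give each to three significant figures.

With k_2/k_1 = 7.171 and 1 − D₀(k_2−k_1)/(k_1 L₀) = 0.7155,
t_c = ln(7.171 × 0.7155) / (1.47 − 0.205) = ln(5.131) / 1.265 = 1.635/1.265 = 1.293 d.
D_c = (k_1/k_2) L₀ e^(−k_1 t_c) = (0.205/1.47) × 18.5 × e^(−0.205×1.293) = 0.1395 × 18.5 × 0.7672 = 1.979 mg/L.
x_c = v t_c = 0.189 m/s × 1.293 d × 86400 s/d = 21110 m ≈ 21.1 km.

t_c ≈ 1.29 d; D_c ≈ 1.98 mg/L; x_c ≈ 21.1 km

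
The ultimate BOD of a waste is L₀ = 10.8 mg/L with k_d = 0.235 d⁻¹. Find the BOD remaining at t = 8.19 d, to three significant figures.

L ≈ 1.58 mg/L

L_t = L₀ e^(−k_d t) = 10.8 × e^(−0.235×8.19) = 10.8 × 0.1459 = 1.576 mg/L.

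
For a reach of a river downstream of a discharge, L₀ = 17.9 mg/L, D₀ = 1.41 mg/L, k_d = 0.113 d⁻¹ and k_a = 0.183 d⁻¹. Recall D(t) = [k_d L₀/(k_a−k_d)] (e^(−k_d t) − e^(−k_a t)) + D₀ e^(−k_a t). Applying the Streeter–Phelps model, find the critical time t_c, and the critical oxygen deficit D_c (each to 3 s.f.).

With k_a/k_d = 1.619 and 1 − D₀(k_a−k_d)/(k_d L₀) = 0.9512,
t_c = ln(1.619 × 0.9512) / (0.183 − 0.113) = ln(1.540) / 0.07000 = 0.4321/0.07000 = 6.172 d.
D_c = (k_d/k_a) L₀ e^(−k_d t_c) = (0.113/0.183) × 17.9 × e^(−0.113×6.172) = 0.6175 × 17.9 × 0.4978 = 5.503 mg/L.

t_c ≈ 6.17 d; D_c ≈ 5.50 mg/L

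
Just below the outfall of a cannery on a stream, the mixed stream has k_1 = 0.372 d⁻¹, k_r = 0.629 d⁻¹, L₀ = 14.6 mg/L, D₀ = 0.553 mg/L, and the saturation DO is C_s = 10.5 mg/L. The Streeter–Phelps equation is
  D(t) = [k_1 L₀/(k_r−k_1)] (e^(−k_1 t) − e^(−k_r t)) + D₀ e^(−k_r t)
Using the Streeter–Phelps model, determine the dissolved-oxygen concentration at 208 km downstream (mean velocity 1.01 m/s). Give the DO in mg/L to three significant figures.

DO ≈ 6.39 mg/L

Travel time t = x/v = 208 km / (1.01 m/s) = 208000 m / 1.01 m/s = 205900 s = 2.384 d.
k_1 L₀/(k_r−k_1) = 0.372×14.6/(0.629−0.372) = 5.431/0.2570 = 21.13 mg/L.
e^(−k_1 t) = e^(−0.372×2.384) = 0.4120; e^(−k_r t) = e^(−0.629×2.384) = 0.2233.
D = 21.13 × (0.4120 − 0.2233) + 0.553 × 0.2233 = 3.988 + 0.1235 = 4.112 mg/L.
DO = C_s − D = 10.5 − 4.112 = 6.388 mg/L.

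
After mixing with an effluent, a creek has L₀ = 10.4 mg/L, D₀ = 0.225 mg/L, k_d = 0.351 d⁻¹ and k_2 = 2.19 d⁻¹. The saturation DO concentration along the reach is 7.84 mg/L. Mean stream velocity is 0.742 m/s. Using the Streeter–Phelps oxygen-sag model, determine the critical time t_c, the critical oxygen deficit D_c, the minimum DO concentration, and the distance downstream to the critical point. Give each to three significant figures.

t_c = [1/(k_2−k_d)] ln[(k_2/k_d)(1 − D₀(k_2−k_d)/(k_d L₀))]
= [1/(2.19−0.351)] ln[(2.19/0.351)(1 − 0.225×1.839/(0.351×10.4))]
= (1/1.839) ln[6.239 × 0.8866] = 0.5438 × ln(5.532) = 0.5438 × 1.711 = 0.9302 d.
D_c = (k_d/k_2) L₀ e^(−k_d t_c) = (0.351/2.19) × 10.4 × e^(−0.351×0.9302) = 0.1603 × 10.4 × 0.7215 = 1.203 mg/L.
Minimum DO = C_s − D_c = 7.84 − 1.203 = 6.637 mg/L.
x_c = v t_c = 0.742 m/s × 0.9302 d × 86400 s/d = 59630 m ≈ 59.6 km.

t_c ≈ 0.930 d; D_c ≈ 1.20 mg/L; min DO ≈ 6.64 mg/L; x_c ≈ 59.6 km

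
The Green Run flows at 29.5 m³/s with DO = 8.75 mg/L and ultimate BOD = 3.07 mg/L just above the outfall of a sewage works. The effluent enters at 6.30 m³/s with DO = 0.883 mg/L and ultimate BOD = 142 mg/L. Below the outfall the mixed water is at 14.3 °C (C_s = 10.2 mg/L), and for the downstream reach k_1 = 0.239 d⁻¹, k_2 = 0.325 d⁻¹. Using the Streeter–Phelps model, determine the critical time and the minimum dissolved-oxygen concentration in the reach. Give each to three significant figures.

t_c ≈ 3.13 d; minimum DO ≈ 0.633 mg/L

Mixed DO = (29.5×8.75 + 6.30×0.883)/(29.5+6.30) = 263.7/35.80 = 7.366 mg/L.
Mixed L₀ = (29.5×3.07 + 6.30×142)/(35.80) = 985.2/35.80 = 27.52 mg/L.
Initial deficit D₀ = C_s − DO₀ = 10.2 − 7.366 = 2.834 mg/L.
t_c = (1/0.08600) ln[(0.325/0.239)(1 − 2.834×0.08600/(0.239×27.52))] = 11.63 × ln(1.309) = 3.135 d.
D_c = (0.239/0.325) × 27.52 × e^(−0.239×3.135) = 0.7354 × 27.52 × 0.4727 = 9.567 mg/L.
Minimum DO = 10.2 − 9.567 = 0.6334 mg/L.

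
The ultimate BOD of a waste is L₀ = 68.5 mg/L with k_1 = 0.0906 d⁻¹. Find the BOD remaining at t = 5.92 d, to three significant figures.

L_t = L₀ e^(−k_1 t) = 68.5 × e^(−0.0906×5.92) = 68.5 × 0.5849 = 40.06 mg/L.

L ≈ 40.1 mg/L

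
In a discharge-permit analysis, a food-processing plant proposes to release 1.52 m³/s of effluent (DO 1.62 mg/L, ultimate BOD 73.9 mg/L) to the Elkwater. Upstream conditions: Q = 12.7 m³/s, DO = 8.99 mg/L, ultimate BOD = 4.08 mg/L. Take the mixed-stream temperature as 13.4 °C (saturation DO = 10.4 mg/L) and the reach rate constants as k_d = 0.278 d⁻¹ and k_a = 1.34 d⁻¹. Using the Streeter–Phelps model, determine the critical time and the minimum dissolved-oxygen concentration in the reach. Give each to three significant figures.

t_c ≈ 0.257 d; minimum DO ≈ 8.17 mg/L

Mixed DO = (12.7×8.99 + 1.52×1.62)/(12.7+1.52) = 116.6/14.22 = 8.202 mg/L.
Mixed L₀ = (12.7×4.08 + 1.52×73.9)/(14.22) = 164.1/14.22 = 11.54 mg/L.
Initial deficit D₀ = C_s − DO₀ = 10.4 − 8.202 = 2.198 mg/L.
t_c = (1/1.062) ln[(1.34/0.278)(1 − 2.198×1.062/(0.278×11.54))] = 0.9416 × ln(1.314) = 0.2573 d.
D_c = (0.278/1.34) × 11.54 × e^(−0.278×0.2573) = 0.2075 × 11.54 × 0.9310 = 2.229 mg/L.
Minimum DO = 10.4 − 2.229 = 8.171 mg/L.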